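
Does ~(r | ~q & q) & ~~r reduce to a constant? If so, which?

yes, False

~(r | ~q & q) & ~~r
= ~(r | ~q & q) & r   — double negation
= ~r & r   — complement / identity
= 0   — complement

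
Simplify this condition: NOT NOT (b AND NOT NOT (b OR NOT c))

b

NOT NOT (b AND NOT NOT (b OR NOT c))
= NOT NOT (b AND (b OR NOT c))
= NOT NOT b
= b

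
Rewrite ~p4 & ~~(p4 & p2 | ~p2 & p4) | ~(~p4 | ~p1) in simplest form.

~p4 & ~~(p4 & p2 | ~p2 & p4) | ~(~p4 | ~p1)
= ~p4 & ~~(p4 & p2 | ~p2 & p4) | p4 & p1   [De Morgan]
= ~p4 & ~~p4 | p4 & p1   [distribution]
= ~p4 & p4 | p4 & p1   [double negation]
= p4 & p1   [complement / identity]

p4 & p1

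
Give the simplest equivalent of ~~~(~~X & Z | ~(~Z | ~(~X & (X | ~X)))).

~Z

~~~(~~X & Z | ~(~Z | ~(~X & (X | ~X))))
= ~~~(~~X & Z | ~(~Z | ~~X))
= ~~~(~~X & Z | Z & ~X)
= ~~~(X & Z | Z & ~X)
= ~(X & Z | Z & ~X)
= ~Z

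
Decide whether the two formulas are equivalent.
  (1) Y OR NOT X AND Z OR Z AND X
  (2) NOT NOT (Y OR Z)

Yes

E1: Y OR NOT X AND Z OR Z AND X
    = Y OR Z AND (NOT X OR X)   [distribution]
    = Y OR Z   [complement / identity]
E2: NOT NOT (Y OR Z)
    = Y OR Z   [double negation]
Both reduce to Y OR Z, so they are equivalent.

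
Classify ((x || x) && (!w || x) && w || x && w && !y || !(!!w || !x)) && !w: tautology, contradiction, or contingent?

contingent

((x || x) && (!w || x) && w || x && w && !y || !(!!w || !x)) && !w
= ((x || x) && (!w || x) && w || x && w && !y || !w && x) && !w   [De Morgan]
= ((x && !w || x) && w || x && w && !y || !w && x) && !w   [distribution]
= (x && w || x && w && !y || !w && x) && !w   [absorption]
= (x && w || !w && x) && !w   [absorption]
= x && !w   [distribution]
This depends on w, x, so it is not a constant.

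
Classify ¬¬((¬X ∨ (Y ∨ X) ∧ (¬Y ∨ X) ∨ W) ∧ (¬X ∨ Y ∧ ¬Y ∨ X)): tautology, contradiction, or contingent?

tautology

¬¬((¬X ∨ (Y ∨ X) ∧ (¬Y ∨ X) ∨ W) ∧ (¬X ∨ Y ∧ ¬Y ∨ X))
= ¬¬((¬X ∨ Y ∧ ¬Y ∨ X ∨ W) ∧ (¬X ∨ Y ∧ ¬Y ∨ X))
= (¬X ∨ Y ∧ ¬Y ∨ X ∨ W) ∧ (¬X ∨ Y ∧ ¬Y ∨ X)
= ¬X ∨ Y ∧ ¬Y ∨ X
= ¬X ∨ X
= True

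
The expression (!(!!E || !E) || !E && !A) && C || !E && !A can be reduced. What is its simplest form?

(!(!!E || !E) || !E && !A) && C || !E && !A
= (!E && E || !E && !A) && C || !E && !A
= !E && !A && C || !E && !A
= !E && !A

!E && !A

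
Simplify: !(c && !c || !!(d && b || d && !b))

!(c && !c || !!(d && b || d && !b))
= !(c && !c || !!d)   (distribution)
= !!!d   (complement / identity)
= !d   (double negation)

!d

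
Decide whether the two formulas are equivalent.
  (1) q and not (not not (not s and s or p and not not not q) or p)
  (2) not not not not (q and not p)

E1: q and not (not not (not s and s or p and not not not q) or p)
    = q and not (not not (p and not not not q) or p)
    = q and not (not not (p and not q) or p)
    = q and not (p and not q or p)
    = q and not p
E2: not not not not (q and not p)
    = not not (q and not p)
    = q and not p
Both reduce to q and not p, so they are equivalent.

Yes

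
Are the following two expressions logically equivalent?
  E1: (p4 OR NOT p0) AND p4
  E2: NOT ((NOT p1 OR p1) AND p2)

E1: (p4 OR NOT p0) AND p4
    = p4   — absorption
E2: NOT ((NOT p1 OR p1) AND p2)
    = NOT p2   — complement / identity
These differ: at p0=0, p1=0, p2=0, p4=0, E1 = 0 but E2 = 1.

No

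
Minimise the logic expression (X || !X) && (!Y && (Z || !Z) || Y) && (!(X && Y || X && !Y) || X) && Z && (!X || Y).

Z && (!X || Y)

(X || !X) && (!Y && (Z || !Z) || Y) && (!(X && Y || X && !Y) || X) && Z && (!X || Y)
= (X || !X) && (!Y && (Z || !Z) || Y) && (!X || X) && Z && (!X || Y)   [distribution]
= (X || !X) && (!Y || Y) && (!X || X) && Z && (!X || Y)   [complement / identity]
= (X || !X) && (!Y || Y) && Z && (!X || Y)   [complement / identity]
= (!Y || Y) && Z && (!X || Y)   [complement / identity]
= Z && (!X || Y)   [complement / identity]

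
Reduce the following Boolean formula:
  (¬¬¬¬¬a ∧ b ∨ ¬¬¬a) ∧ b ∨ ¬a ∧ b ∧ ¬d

¬a ∧ b

(¬¬¬¬¬a ∧ b ∨ ¬¬¬a) ∧ b ∨ ¬a ∧ b ∧ ¬d
= (¬¬¬a ∧ b ∨ ¬¬¬a) ∧ b ∨ ¬a ∧ b ∧ ¬d   [double negation]
= ¬¬¬a ∧ b ∨ ¬a ∧ b ∧ ¬d   [absorption]
= ¬a ∧ b ∨ ¬a ∧ b ∧ ¬d   [double negation]
= ¬a ∧ b   [absorption]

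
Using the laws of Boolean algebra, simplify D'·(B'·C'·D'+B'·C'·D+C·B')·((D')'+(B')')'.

D'·B'

D'·(B'·C'·D'+B'·C'·D+C·B')·((D')'+(B')')'
= D'·(B'·C'+C·B')·((D')'+(B')')'   [distribution]
= D'·(B'·C'+C·B')·D'·B'   [De Morgan]
= D'·B'·D'·B'   [distribution]
= D'·B'   [idempotence]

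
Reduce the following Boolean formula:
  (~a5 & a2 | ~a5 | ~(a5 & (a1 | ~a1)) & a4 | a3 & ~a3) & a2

(~a5 & a2 | ~a5 | ~(a5 & (a1 | ~a1)) & a4 | a3 & ~a3) & a2
= (~a5 & a2 | ~a5 | ~a5 & a4 | a3 & ~a3) & a2
= (~a5 | ~a5 & a4 | a3 & ~a3) & a2
= (~a5 | ~a5 & a4) & a2
= ~a5 & a2

~a5 & a2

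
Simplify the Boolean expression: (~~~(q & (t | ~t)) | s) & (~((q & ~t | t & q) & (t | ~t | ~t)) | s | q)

~q | s

(~~~(q & (t | ~t)) | s) & (~((q & ~t | t & q) & (t | ~t | ~t)) | s | q)
= (~(q & (t | ~t)) | s) & (~((q & ~t | t & q) & (t | ~t | ~t)) | s | q)   (double negation)
= (~(q & (t | ~t)) | s) & (~((q & ~t | t & q) & (t | ~t)) | s | q)   (idempotence)
= (~(q & (t | ~t)) | s) & (~(q & (t | ~t)) | s | q)   (distribution)
= ~(q & (t | ~t)) | s   (absorption)
= ~q | s   (complement / identity)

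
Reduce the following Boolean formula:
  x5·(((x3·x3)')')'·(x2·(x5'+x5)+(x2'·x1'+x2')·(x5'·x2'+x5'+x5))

x5·(((x3·x3)')')'·(x2·(x5'+x5)+(x2'·x1'+x2')·(x5'·x2'+x5'+x5))
= x5·(x3·x3)'·(x2·(x5'+x5)+(x2'·x1'+x2')·(x5'·x2'+x5'+x5))
= x5·(x3·x3)'·(x2·(x5'+x5)+(x2'·x1'+x2')·(x5'+x5))
= x5·(x3·x3)'·(x2·(x5'+x5)+x2'·(x5'+x5))
= x5·(x3·x3)'·(x5'+x5)
= x5·(x3·x3)'
= x5·x3'

x5·x3'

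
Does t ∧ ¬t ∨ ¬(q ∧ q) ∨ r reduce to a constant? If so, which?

t ∧ ¬t ∨ ¬(q ∧ q) ∨ r
= ¬(q ∧ q) ∨ r   [complement / identity]
= ¬q ∨ r   [idempotence]
This depends on q, r, so it is not a constant.

no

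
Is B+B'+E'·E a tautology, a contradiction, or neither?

B+B'+E'·E
= B+B'   (complement / identity)
= 1   (complement)

tautology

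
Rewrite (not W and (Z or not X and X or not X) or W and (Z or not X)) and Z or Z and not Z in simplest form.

Z

(not W and (Z or not X and X or not X) or W and (Z or not X)) and Z or Z and not Z
= (not W and (Z or not X and X or not X) or W and (Z or not X)) and Z
= (not W and (Z or not X) or W and (Z or not X)) and Z
= (Z or not X) and Z
= Z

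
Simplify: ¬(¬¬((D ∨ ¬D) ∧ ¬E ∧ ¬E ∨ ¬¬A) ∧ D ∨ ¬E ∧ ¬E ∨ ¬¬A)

E ∧ ¬A

¬(¬¬((D ∨ ¬D) ∧ ¬E ∧ ¬E ∨ ¬¬A) ∧ D ∨ ¬E ∧ ¬E ∨ ¬¬A)
= ¬(((D ∨ ¬D) ∧ ¬E ∧ ¬E ∨ ¬¬A) ∧ D ∨ ¬E ∧ ¬E ∨ ¬¬A)
= ¬((¬E ∧ ¬E ∨ ¬¬A) ∧ D ∨ ¬E ∧ ¬E ∨ ¬¬A)
= ¬(¬E ∧ ¬E ∨ ¬¬A)
= ¬(¬E ∨ ¬¬A)
= E ∧ ¬A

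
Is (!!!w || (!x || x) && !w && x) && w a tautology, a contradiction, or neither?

contradiction

(!!!w || (!x || x) && !w && x) && w
= (!w || (!x || x) && !w && x) && w   [double negation]
= (!w || !w && x) && w   [complement / identity]
= !w && w   [absorption]
= false   [complement]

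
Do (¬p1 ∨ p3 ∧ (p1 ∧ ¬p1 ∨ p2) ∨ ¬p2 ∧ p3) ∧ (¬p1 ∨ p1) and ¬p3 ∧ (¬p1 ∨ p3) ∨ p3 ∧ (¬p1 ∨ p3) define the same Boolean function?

Yes

E1: (¬p1 ∨ p3 ∧ (p1 ∧ ¬p1 ∨ p2) ∨ ¬p2 ∧ p3) ∧ (¬p1 ∨ p1)
    = ¬p1 ∨ p3 ∧ (p1 ∧ ¬p1 ∨ p2) ∨ ¬p2 ∧ p3   (complement / identity)
    = ¬p1 ∨ p3 ∧ p2 ∨ ¬p2 ∧ p3   (complement / identity)
    = ¬p1 ∨ p3   (distribution)
E2: ¬p3 ∧ (¬p1 ∨ p3) ∨ p3 ∧ (¬p1 ∨ p3)
    = ¬p1 ∨ p3   (distribution)
Both reduce to ¬p1 ∨ p3, so they are equivalent.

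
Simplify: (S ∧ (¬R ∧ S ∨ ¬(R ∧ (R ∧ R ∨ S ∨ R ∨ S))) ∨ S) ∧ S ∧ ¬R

(S ∧ (¬R ∧ S ∨ ¬(R ∧ (R ∧ R ∨ S ∨ R ∨ S))) ∨ S) ∧ S ∧ ¬R
= (S ∧ (¬R ∧ S ∨ ¬(R ∧ (R ∨ S ∨ R ∨ S))) ∨ S) ∧ S ∧ ¬R   (idempotence)
= (S ∧ (¬R ∧ S ∨ ¬(R ∧ (R ∨ S))) ∨ S) ∧ S ∧ ¬R   (idempotence)
= (S ∧ (¬R ∧ S ∨ ¬R) ∨ S) ∧ S ∧ ¬R   (absorption)
= (S ∧ ¬R ∨ S) ∧ S ∧ ¬R   (absorption)
= S ∧ ¬R   (absorption)

S ∧ ¬R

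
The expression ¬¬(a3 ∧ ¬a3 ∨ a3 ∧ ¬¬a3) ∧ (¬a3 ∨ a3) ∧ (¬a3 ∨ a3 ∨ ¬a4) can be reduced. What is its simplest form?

a3

¬¬(a3 ∧ ¬a3 ∨ a3 ∧ ¬¬a3) ∧ (¬a3 ∨ a3) ∧ (¬a3 ∨ a3 ∨ ¬a4)
= ¬¬(a3 ∧ ¬a3 ∨ a3 ∧ ¬¬a3) ∧ (¬a3 ∨ a3)
= ¬¬(a3 ∧ ¬a3 ∨ a3 ∧ ¬¬a3)
= ¬¬(a3 ∧ ¬a3 ∨ a3 ∧ a3)
= ¬¬a3
= a3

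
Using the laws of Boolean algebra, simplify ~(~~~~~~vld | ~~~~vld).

~vld

~(~~~~~~vld | ~~~~vld)
= ~(~~~~~~vld | ~~vld)   [double negation]
= ~(~~~~vld | ~~vld)   [double negation]
= ~(~~vld | ~~vld)   [double negation]
= ~vld & ~vld   [De Morgan]
= ~vld   [idempotence]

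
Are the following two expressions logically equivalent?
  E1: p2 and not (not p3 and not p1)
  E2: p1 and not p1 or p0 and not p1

E1: p2 and not (not p3 and not p1)
    = p2 and (p3 or p1)   [De Morgan]
E2: p1 and not p1 or p0 and not p1
    = p0 and not p1   [complement / identity]
These differ: at p0=1, p1=1, p2=1, p3=1, E1 = 1 but E2 = 0.

No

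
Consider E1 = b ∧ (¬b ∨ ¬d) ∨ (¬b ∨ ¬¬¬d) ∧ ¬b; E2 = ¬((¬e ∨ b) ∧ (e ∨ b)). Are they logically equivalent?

No

E1: b ∧ (¬b ∨ ¬d) ∨ (¬b ∨ ¬¬¬d) ∧ ¬b
    = b ∧ (¬b ∨ ¬d) ∨ (¬b ∨ ¬d) ∧ ¬b   — double negation
    = ¬b ∨ ¬d   — distribution
E2: ¬((¬e ∨ b) ∧ (e ∨ b))
    = ¬(¬e ∧ e ∨ b)   — distribution
    = ¬b   — complement / identity
These differ: at b=1, d=0, e=0, E1 = 1 but E2 = 0.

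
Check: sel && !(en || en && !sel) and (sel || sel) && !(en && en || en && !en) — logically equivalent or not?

E1: sel && !(en || en && !sel)
    = sel && !en   (absorption)
E2: (sel || sel) && !(en && en || en && !en)
    = (sel || sel) && !en   (distribution)
    = sel && !en   (idempotence)
Both reduce to sel && !en, so they are equivalent.

Yes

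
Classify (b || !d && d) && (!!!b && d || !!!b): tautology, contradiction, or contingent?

(b || !d && d) && (!!!b && d || !!!b)
= b && (!!!b && d || !!!b)
= b && !!!b
= b && !b
= false

contradiction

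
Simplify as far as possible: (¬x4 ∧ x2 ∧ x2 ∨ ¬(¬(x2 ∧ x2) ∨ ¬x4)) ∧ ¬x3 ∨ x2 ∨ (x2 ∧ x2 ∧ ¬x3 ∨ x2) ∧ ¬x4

(¬x4 ∧ x2 ∧ x2 ∨ ¬(¬(x2 ∧ x2) ∨ ¬x4)) ∧ ¬x3 ∨ x2 ∨ (x2 ∧ x2 ∧ ¬x3 ∨ x2) ∧ ¬x4
= (¬x4 ∧ x2 ∧ x2 ∨ x2 ∧ x2 ∧ x4) ∧ ¬x3 ∨ x2 ∨ (x2 ∧ x2 ∧ ¬x3 ∨ x2) ∧ ¬x4
= x2 ∧ x2 ∧ ¬x3 ∨ x2 ∨ (x2 ∧ x2 ∧ ¬x3 ∨ x2) ∧ ¬x4
= x2 ∧ x2 ∧ ¬x3 ∨ x2
= x2 ∧ ¬x3 ∨ x2
= x2

x2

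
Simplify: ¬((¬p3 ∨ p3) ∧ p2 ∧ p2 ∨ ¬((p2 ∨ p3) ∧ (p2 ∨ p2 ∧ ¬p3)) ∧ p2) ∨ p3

¬p2 ∨ p3

¬((¬p3 ∨ p3) ∧ p2 ∧ p2 ∨ ¬((p2 ∨ p3) ∧ (p2 ∨ p2 ∧ ¬p3)) ∧ p2) ∨ p3
= ¬((¬p3 ∨ p3) ∧ p2 ∧ p2 ∨ ¬((p2 ∨ p3) ∧ p2) ∧ p2) ∨ p3   [absorption]
= ¬((¬p3 ∨ p3) ∧ p2 ∧ p2 ∨ ¬p2 ∧ p2) ∨ p3   [absorption]
= ¬(p2 ∧ p2 ∨ ¬p2 ∧ p2) ∨ p3   [complement / identity]
= ¬p2 ∨ p3   [distribution]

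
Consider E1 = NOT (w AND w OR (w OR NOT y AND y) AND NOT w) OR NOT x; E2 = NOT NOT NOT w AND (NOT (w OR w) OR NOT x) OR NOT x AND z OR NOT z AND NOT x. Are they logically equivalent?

E1: NOT (w AND w OR (w OR NOT y AND y) AND NOT w) OR NOT x
    = NOT (w AND w OR w AND NOT w) OR NOT x   — complement / identity
    = NOT w OR NOT x   — distribution
E2: NOT NOT NOT w AND (NOT (w OR w) OR NOT x) OR NOT x AND z OR NOT z AND NOT x
    = NOT NOT NOT w AND (NOT (w OR w) OR NOT x) OR NOT x   — distribution
    = NOT w AND (NOT (w OR w) OR NOT x) OR NOT x   — double negation
    = NOT w AND (NOT w OR NOT x) OR NOT x   — idempotence
    = NOT w OR NOT x   — absorption
Both reduce to NOT w OR NOT x, so they are equivalent.

Yes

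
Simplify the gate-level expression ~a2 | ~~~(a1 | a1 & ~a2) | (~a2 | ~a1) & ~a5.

~a2 | ~a1

~a2 | ~~~(a1 | a1 & ~a2) | (~a2 | ~a1) & ~a5
= ~a2 | ~(a1 | a1 & ~a2) | (~a2 | ~a1) & ~a5
= ~a2 | ~a1 | (~a2 | ~a1) & ~a5
= ~a2 | ~a1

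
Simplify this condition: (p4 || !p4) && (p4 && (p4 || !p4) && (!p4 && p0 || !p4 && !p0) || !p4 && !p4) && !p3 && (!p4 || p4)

!p4 && !p3

(p4 || !p4) && (p4 && (p4 || !p4) && (!p4 && p0 || !p4 && !p0) || !p4 && !p4) && !p3 && (!p4 || p4)
= (p4 || !p4) && (p4 && (p4 || !p4) && (!p4 && p0 || !p4 && !p0) || !p4 && !p4) && !p3
= (p4 || !p4) && (p4 && (p4 || !p4) && !p4 || !p4 && !p4) && !p3
= (p4 && (p4 || !p4) && !p4 || !p4 && !p4) && !p3
= (p4 && !p4 || !p4 && !p4) && !p3
= !p4 && !p3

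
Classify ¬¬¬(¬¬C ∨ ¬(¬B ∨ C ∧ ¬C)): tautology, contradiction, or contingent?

¬¬¬(¬¬C ∨ ¬(¬B ∨ C ∧ ¬C))
= ¬(¬¬C ∨ ¬(¬B ∨ C ∧ ¬C))   — double negation
= ¬C ∧ (¬B ∨ C ∧ ¬C)   — De Morgan
= ¬C ∧ ¬B   — complement / identity
This depends on B, C, so it is not a constant.

contingent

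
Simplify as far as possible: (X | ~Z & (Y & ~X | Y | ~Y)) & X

X

(X | ~Z & (Y & ~X | Y | ~Y)) & X
= (X | ~Z & (Y | ~Y)) & X
= (X | ~Z) & X
= X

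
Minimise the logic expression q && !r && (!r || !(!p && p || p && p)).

q && !r && (!r || !(!p && p || p && p))
= q && !r && (!r || !p)   — distribution
= q && !r   — absorption

q && !r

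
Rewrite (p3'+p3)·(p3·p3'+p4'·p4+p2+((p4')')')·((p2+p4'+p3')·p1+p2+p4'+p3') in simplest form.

p2+p4'

(p3'+p3)·(p3·p3'+p4'·p4+p2+((p4')')')·((p2+p4'+p3')·p1+p2+p4'+p3')
= (p3'+p3)·(p3·p3'+p4'·p4+p2+((p4')')')·(p2+p4'+p3')   (absorption)
= (p3'+p3)·(p3·p3'+p4'·p4+p2+p4')·(p2+p4'+p3')   (double negation)
= (p3·p3'+p4'·p4+p2+p4')·(p2+p4'+p3')   (complement / identity)
= (p4'·p4+p2+p4')·(p2+p4'+p3')   (complement / identity)
= (p2+p4')·(p2+p4'+p3')   (complement / identity)
= p2+p4'   (absorption)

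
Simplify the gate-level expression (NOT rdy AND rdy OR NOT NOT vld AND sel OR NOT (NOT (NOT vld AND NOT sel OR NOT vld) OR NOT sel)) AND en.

(NOT rdy AND rdy OR NOT NOT vld AND sel OR NOT (NOT (NOT vld AND NOT sel OR NOT vld) OR NOT sel)) AND en
= (NOT rdy AND rdy OR vld AND sel OR NOT (NOT (NOT vld AND NOT sel OR NOT vld) OR NOT sel)) AND en
= (NOT rdy AND rdy OR vld AND sel OR (NOT vld AND NOT sel OR NOT vld) AND sel) AND en
= (vld AND sel OR (NOT vld AND NOT sel OR NOT vld) AND sel) AND en
= (vld AND sel OR NOT vld AND sel) AND en
= sel AND en

sel AND en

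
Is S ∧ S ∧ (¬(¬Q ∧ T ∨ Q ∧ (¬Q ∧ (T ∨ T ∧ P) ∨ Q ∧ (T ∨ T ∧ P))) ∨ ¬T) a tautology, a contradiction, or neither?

neither

S ∧ S ∧ (¬(¬Q ∧ T ∨ Q ∧ (¬Q ∧ (T ∨ T ∧ P) ∨ Q ∧ (T ∨ T ∧ P))) ∨ ¬T)
= S ∧ S ∧ (¬(¬Q ∧ T ∨ Q ∧ (T ∨ T ∧ P)) ∨ ¬T)   — distribution
= S ∧ S ∧ (¬(¬Q ∧ T ∨ Q ∧ T) ∨ ¬T)   — absorption
= S ∧ S ∧ (¬T ∨ ¬T)   — distribution
= S ∧ S ∧ ¬T   — idempotence
= S ∧ ¬T   — idempotence
This depends on S, T, so it is not a constant.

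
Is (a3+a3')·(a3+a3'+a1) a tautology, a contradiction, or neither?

(a3+a3')·(a3+a3'+a1)
= a3+a3'   — absorption
= 1   — complement

tautology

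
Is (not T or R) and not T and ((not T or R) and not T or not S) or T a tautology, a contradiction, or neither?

(not T or R) and not T and ((not T or R) and not T or not S) or T
= (not T or R) and not T or T   — absorption
= not T or T   — absorption
= True   — complement

tautology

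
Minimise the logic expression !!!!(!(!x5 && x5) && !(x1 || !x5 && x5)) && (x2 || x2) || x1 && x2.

!!!!(!(!x5 && x5) && !(x1 || !x5 && x5)) && (x2 || x2) || x1 && x2
= !!!!(!(!x5 && x5) && !x1) && (x2 || x2) || x1 && x2   [complement / identity]
= !!!!(!(!x5 && x5) && !x1) && x2 || x1 && x2   [idempotence]
= !!!(!x5 && x5 || x1) && x2 || x1 && x2   [De Morgan]
= !(!x5 && x5 || x1) && x2 || x1 && x2   [double negation]
= !x1 && x2 || x1 && x2   [complement / identity]
= x2   [distribution]

x2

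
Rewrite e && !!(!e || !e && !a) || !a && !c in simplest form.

e && !!(!e || !e && !a) || !a && !c
= e && !!!e || !a && !c   [absorption]
= e && !e || !a && !c   [double negation]
= !a && !c   [complement / identity]

!a && !c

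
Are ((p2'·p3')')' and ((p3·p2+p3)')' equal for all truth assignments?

E1: ((p2'·p3')')'
    = p2'·p3'   [double negation]
E2: ((p3·p2+p3)')'
    = (p3')'   [absorption]
    = p3   [double negation]
These differ: at p2=0, p3=1, E1 = 0 but E2 = 1.

No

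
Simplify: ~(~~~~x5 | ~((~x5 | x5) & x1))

~x5 & x1

~(~~~~x5 | ~((~x5 | x5) & x1))
= ~~~x5 & (~x5 | x5) & x1   — De Morgan
= ~x5 & (~x5 | x5) & x1   — double negation
= ~x5 & x1   — complement / identity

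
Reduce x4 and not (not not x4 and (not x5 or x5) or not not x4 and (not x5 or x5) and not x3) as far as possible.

False

x4 and not (not not x4 and (not x5 or x5) or not not x4 and (not x5 or x5) and not x3)
= x4 and not (not not x4 and (not x5 or x5))
= x4 and not not not x4
= x4 and not x4
= False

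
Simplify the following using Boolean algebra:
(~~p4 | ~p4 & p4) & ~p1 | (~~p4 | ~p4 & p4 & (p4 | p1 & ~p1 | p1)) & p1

(~~p4 | ~p4 & p4) & ~p1 | (~~p4 | ~p4 & p4 & (p4 | p1 & ~p1 | p1)) & p1
= (~~p4 | ~p4 & p4) & ~p1 | (~~p4 | ~p4 & p4 & (p4 | p1)) & p1   — complement / identity
= (~~p4 | ~p4 & p4) & ~p1 | (~~p4 | ~p4 & p4) & p1   — absorption
= ~~p4 | ~p4 & p4   — distribution
= ~~p4   — complement / identity
= p4   — double negation

p4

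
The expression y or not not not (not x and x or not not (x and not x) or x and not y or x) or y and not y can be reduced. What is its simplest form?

y or not not not (not x and x or not not (x and not x) or x and not y or x) or y and not y
= y or not (not x and x or not not (x and not x) or x and not y or x) or y and not y   [double negation]
= y or not (not x and x or not not (x and not x) or x) or y and not y   [absorption]
= y or not (not x and x or not not (x and not x) or x)   [complement / identity]
= y or not (not not (x and not x) or x)   [complement / identity]
= y or not (x and not x or x)   [double negation]
= y or not x   [complement / identity]

y or not x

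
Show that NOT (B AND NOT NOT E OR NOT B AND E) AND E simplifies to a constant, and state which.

NOT (B AND NOT NOT E OR NOT B AND E) AND E
= NOT (B AND E OR NOT B AND E) AND E   [double negation]
= NOT E AND E   [distribution]
= FALSE   [complement]

FALSE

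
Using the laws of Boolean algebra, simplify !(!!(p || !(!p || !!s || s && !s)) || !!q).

!(!!(p || !(!p || !!s || s && !s)) || !!q)
= !(p || !(!p || !!s || s && !s)) && !q   (De Morgan)
= !(p || !(!p || !!s)) && !q   (complement / identity)
= !(p || p && !s) && !q   (De Morgan)
= !p && !q   (absorption)

!p && !q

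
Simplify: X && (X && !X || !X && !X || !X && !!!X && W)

false

X && (X && !X || !X && !X || !X && !!!X && W)
= X && (X && !X || !X && !X || !X && !X && W)   (double negation)
= X && (X && !X || !X && !X)   (absorption)
= X && !X   (distribution)
= false   (complement)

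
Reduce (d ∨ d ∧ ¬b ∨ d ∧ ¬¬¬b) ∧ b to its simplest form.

(d ∨ d ∧ ¬b ∨ d ∧ ¬¬¬b) ∧ b
= (d ∨ d ∧ ¬b ∨ d ∧ ¬b) ∧ b
= (d ∨ d ∧ ¬b) ∧ b
= d ∧ b

d ∧ b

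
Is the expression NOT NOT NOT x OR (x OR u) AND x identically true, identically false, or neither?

identically true

NOT NOT NOT x OR (x OR u) AND x
= NOT NOT NOT x OR x
= NOT x OR x
= TRUE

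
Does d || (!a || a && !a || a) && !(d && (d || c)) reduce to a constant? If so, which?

yes, True

d || (!a || a && !a || a) && !(d && (d || c))
= d || (!a || a) && !(d && (d || c))   [complement / identity]
= d || !(d && (d || c))   [complement / identity]
= d || !d   [absorption]
= true   [complement]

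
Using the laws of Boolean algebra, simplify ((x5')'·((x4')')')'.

((x5')'·((x4')')')'
= x5'+(x4')'
= x5'+x4

x5'+x4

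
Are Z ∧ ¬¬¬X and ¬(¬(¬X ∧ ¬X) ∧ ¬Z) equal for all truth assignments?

E1: Z ∧ ¬¬¬X
    = Z ∧ ¬X   (double negation)
E2: ¬(¬(¬X ∧ ¬X) ∧ ¬Z)
    = ¬(¬¬X ∧ ¬Z)   (idempotence)
    = ¬X ∨ Z   (De Morgan)
These differ: at X=0, Z=0, E1 = 0 but E2 = 1.

No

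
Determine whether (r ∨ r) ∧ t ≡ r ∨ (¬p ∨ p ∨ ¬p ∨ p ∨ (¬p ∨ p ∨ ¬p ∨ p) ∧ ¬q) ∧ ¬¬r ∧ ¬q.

No

E1: (r ∨ r) ∧ t
    = r ∧ t
E2: r ∨ (¬p ∨ p ∨ ¬p ∨ p ∨ (¬p ∨ p ∨ ¬p ∨ p) ∧ ¬q) ∧ ¬¬r ∧ ¬q
    = r ∨ (¬p ∨ p ∨ ¬p ∨ p) ∧ ¬¬r ∧ ¬q
    = r ∨ (¬p ∨ p ∨ ¬p ∨ p) ∧ r ∧ ¬q
    = r ∨ (¬p ∨ p) ∧ r ∧ ¬q
    = r ∨ r ∧ ¬q
    = r
These differ: at p=0, q=0, r=1, t=0, E1 = 0 but E2 = 1.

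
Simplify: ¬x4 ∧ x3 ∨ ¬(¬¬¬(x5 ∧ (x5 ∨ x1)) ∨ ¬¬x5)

¬x4 ∧ x3

¬x4 ∧ x3 ∨ ¬(¬¬¬(x5 ∧ (x5 ∨ x1)) ∨ ¬¬x5)
= ¬x4 ∧ x3 ∨ ¬(¬(x5 ∧ (x5 ∨ x1)) ∨ ¬¬x5)   (double negation)
= ¬x4 ∧ x3 ∨ ¬(¬x5 ∨ ¬¬x5)   (absorption)
= ¬x4 ∧ x3 ∨ x5 ∧ ¬x5   (De Morgan)
= ¬x4 ∧ x3   (complement / identity)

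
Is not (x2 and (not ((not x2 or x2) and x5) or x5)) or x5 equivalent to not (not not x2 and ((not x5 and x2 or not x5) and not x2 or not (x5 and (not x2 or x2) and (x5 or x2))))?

E1: not (x2 and (not ((not x2 or x2) and x5) or x5)) or x5
    = not (x2 and (not x5 or x5)) or x5   — complement / identity
    = not x2 or x5   — complement / identity
E2: not (not not x2 and ((not x5 and x2 or not x5) and not x2 or not (x5 and (not x2 or x2) and (x5 or x2))))
    = not (not not x2 and ((not x5 and x2 or not x5) and not x2 or not (x5 and (x5 or x2))))   — complement / identity
    = not (not not x2 and (not x5 and not x2 or not (x5 and (x5 or x2))))   — absorption
    = not (not not x2 and (not x5 and not x2 or not x5))   — absorption
    = not (not not x2 and not x5)   — absorption
    = not x2 or x5   — De Morgan
Both reduce to not x2 or x5, so they are equivalent.

Yes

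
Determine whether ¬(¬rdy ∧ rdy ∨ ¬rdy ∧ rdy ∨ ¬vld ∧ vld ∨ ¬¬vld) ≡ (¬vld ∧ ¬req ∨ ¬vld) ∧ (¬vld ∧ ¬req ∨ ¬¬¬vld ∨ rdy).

Yes

E1: ¬(¬rdy ∧ rdy ∨ ¬rdy ∧ rdy ∨ ¬vld ∧ vld ∨ ¬¬vld)
    = ¬(¬rdy ∧ rdy ∨ ¬rdy ∧ rdy ∨ ¬¬vld)   — complement / identity
    = ¬(¬rdy ∧ rdy ∨ ¬¬vld)   — idempotence
    = ¬¬¬vld   — complement / identity
    = ¬vld   — double negation
E2: (¬vld ∧ ¬req ∨ ¬vld) ∧ (¬vld ∧ ¬req ∨ ¬¬¬vld ∨ rdy)
    = (¬vld ∧ ¬req ∨ ¬vld) ∧ (¬vld ∧ ¬req ∨ ¬vld ∨ rdy)   — double negation
    = ¬vld ∧ ¬req ∨ ¬vld   — absorption
    = ¬vld   — absorption
Both reduce to ¬vld, so they are equivalent.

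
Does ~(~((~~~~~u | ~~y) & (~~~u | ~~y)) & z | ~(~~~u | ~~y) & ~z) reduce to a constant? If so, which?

~(~((~~~~~u | ~~y) & (~~~u | ~~y)) & z | ~(~~~u | ~~y) & ~z)
= ~(~((~~~u | ~~y) & (~~~u | ~~y)) & z | ~(~~~u | ~~y) & ~z)   (double negation)
= ~(~(~~~u | ~~y) & z | ~(~~~u | ~~y) & ~z)   (idempotence)
= ~~(~~~u | ~~y)   (distribution)
= ~(~~u & ~y)   (De Morgan)
= ~u | y   (De Morgan)
This depends on u, y, so it is not a constant.

no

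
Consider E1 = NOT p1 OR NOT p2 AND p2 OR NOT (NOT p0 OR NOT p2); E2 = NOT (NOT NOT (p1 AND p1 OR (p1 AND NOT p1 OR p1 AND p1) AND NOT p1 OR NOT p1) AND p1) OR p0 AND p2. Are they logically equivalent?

E1: NOT p1 OR NOT p2 AND p2 OR NOT (NOT p0 OR NOT p2)
    = NOT p1 OR NOT p2 AND p2 OR p0 AND p2   — De Morgan
    = NOT p1 OR p0 AND p2   — complement / identity
E2: NOT (NOT NOT (p1 AND p1 OR (p1 AND NOT p1 OR p1 AND p1) AND NOT p1 OR NOT p1) AND p1) OR p0 AND p2
    = NOT (NOT NOT (p1 AND p1 OR p1 AND NOT p1 OR NOT p1) AND p1) OR p0 AND p2   — distribution
    = NOT (NOT NOT (p1 OR NOT p1) AND p1) OR p0 AND p2   — distribution
    = NOT ((p1 OR NOT p1) AND p1) OR p0 AND p2   — double negation
    = NOT p1 OR p0 AND p2   — complement / identity
Both reduce to NOT p1 OR p0 AND p2, so they are equivalent.

Yes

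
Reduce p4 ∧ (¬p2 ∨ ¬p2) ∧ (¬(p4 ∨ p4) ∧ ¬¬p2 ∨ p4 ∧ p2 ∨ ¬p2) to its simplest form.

p4 ∧ (¬p2 ∨ ¬p2) ∧ (¬(p4 ∨ p4) ∧ ¬¬p2 ∨ p4 ∧ p2 ∨ ¬p2)
= p4 ∧ (¬p2 ∧ (¬(p4 ∨ p4) ∧ ¬¬p2 ∨ p4 ∧ p2) ∨ ¬p2)
= p4 ∧ (¬p2 ∧ (¬(p4 ∨ p4) ∧ p2 ∨ p4 ∧ p2) ∨ ¬p2)
= p4 ∧ (¬p2 ∧ (¬p4 ∧ p2 ∨ p4 ∧ p2) ∨ ¬p2)
= p4 ∧ (¬p2 ∧ p2 ∨ ¬p2)
= p4 ∧ ¬p2

p4 ∧ ¬p2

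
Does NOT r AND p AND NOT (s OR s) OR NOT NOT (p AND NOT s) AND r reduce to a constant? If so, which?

NOT r AND p AND NOT (s OR s) OR NOT NOT (p AND NOT s) AND r
= NOT r AND p AND NOT s OR NOT NOT (p AND NOT s) AND r   — idempotence
= NOT r AND p AND NOT s OR p AND NOT s AND r   — double negation
= p AND NOT s   — distribution
This depends on p, s, so it is not a constant.

no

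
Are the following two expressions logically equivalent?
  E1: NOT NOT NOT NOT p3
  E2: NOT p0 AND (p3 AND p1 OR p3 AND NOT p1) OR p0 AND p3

Yes

E1: NOT NOT NOT NOT p3
    = NOT NOT p3
    = p3
E2: NOT p0 AND (p3 AND p1 OR p3 AND NOT p1) OR p0 AND p3
    = NOT p0 AND p3 OR p0 AND p3
    = p3
Both reduce to p3, so they are equivalent.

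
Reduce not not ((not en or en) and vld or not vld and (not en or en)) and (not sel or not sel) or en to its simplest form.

not not ((not en or en) and vld or not vld and (not en or en)) and (not sel or not sel) or en
= not not (not en or en) and (not sel or not sel) or en   (distribution)
= not not (not en or en) and not sel or en   (idempotence)
= (not en or en) and not sel or en   (double negation)
= not sel or en   (complement / identity)

not sel or en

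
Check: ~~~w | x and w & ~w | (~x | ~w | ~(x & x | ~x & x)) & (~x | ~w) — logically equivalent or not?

No

E1: ~~~w | x
    = ~w | x
E2: w & ~w | (~x | ~w | ~(x & x | ~x & x)) & (~x | ~w)
    = (~x | ~w | ~(x & x | ~x & x)) & (~x | ~w)
    = (~x | ~w | ~x) & (~x | ~w)
    = ~x | ~w
These differ: at w=1, x=0, E1 = 0 but E2 = 1.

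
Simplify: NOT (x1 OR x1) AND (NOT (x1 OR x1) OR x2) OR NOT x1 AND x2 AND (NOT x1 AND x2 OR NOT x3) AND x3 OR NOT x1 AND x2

NOT (x1 OR x1) AND (NOT (x1 OR x1) OR x2) OR NOT x1 AND x2 AND (NOT x1 AND x2 OR NOT x3) AND x3 OR NOT x1 AND x2
= NOT (x1 OR x1) AND (NOT (x1 OR x1) OR x2) OR NOT x1 AND x2 AND x3 OR NOT x1 AND x2
= NOT (x1 OR x1) AND (NOT (x1 OR x1) OR x2) OR NOT x1 AND x2
= NOT (x1 OR x1) OR NOT x1 AND x2
= NOT x1 OR NOT x1 AND x2
= NOT x1

NOT x1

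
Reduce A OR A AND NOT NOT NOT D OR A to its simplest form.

A

A OR A AND NOT NOT NOT D OR A
= A OR A AND NOT D OR A
= A OR A
= A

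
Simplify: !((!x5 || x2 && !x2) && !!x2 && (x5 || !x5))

x5 || !x2

!((!x5 || x2 && !x2) && !!x2 && (x5 || !x5))
= !((!x5 || x2 && !x2) && !!x2)   (complement / identity)
= !(!x5 && !!x2)   (complement / identity)
= x5 || !x2   (De Morgan)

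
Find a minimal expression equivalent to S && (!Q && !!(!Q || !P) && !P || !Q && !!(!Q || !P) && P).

S && !Q

S && (!Q && !!(!Q || !P) && !P || !Q && !!(!Q || !P) && P)
= S && !Q && !!(!Q || !P)   [distribution]
= S && !Q && (!Q || !P)   [double negation]
= S && !Q   [absorption]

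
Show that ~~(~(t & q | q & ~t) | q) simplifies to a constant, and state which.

1

~~(~(t & q | q & ~t) | q)
= ~(t & q | q & ~t) | q   [double negation]
= ~q | q   [distribution]
= 1   [complement]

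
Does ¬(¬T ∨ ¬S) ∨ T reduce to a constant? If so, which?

¬(¬T ∨ ¬S) ∨ T
= T ∧ S ∨ T
= T
This depends on T, so it is not a constant.

no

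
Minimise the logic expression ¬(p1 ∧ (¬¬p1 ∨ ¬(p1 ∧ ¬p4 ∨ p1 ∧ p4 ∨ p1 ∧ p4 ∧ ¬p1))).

¬(p1 ∧ (¬¬p1 ∨ ¬(p1 ∧ ¬p4 ∨ p1 ∧ p4 ∨ p1 ∧ p4 ∧ ¬p1)))
= ¬(p1 ∧ (¬¬p1 ∨ ¬(p1 ∧ ¬p4 ∨ p1 ∧ p4)))   — absorption
= ¬(p1 ∧ (¬¬p1 ∨ ¬p1))   — distribution
= ¬(p1 ∧ (p1 ∨ ¬p1))   — double negation
= ¬p1   — complement / identity

¬p1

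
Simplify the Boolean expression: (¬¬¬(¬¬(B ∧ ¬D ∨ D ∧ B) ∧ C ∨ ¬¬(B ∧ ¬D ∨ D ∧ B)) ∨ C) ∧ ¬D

(¬¬¬(¬¬(B ∧ ¬D ∨ D ∧ B) ∧ C ∨ ¬¬(B ∧ ¬D ∨ D ∧ B)) ∨ C) ∧ ¬D
= (¬¬¬¬¬(B ∧ ¬D ∨ D ∧ B) ∨ C) ∧ ¬D   — absorption
= (¬¬¬(B ∧ ¬D ∨ D ∧ B) ∨ C) ∧ ¬D   — double negation
= (¬¬¬B ∨ C) ∧ ¬D   — distribution
= (¬B ∨ C) ∧ ¬D   — double negation

(¬B ∨ C) ∧ ¬D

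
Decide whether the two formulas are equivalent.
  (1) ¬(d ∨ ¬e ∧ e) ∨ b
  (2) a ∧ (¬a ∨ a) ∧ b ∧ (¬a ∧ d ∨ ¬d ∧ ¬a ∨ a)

No

E1: ¬(d ∨ ¬e ∧ e) ∨ b
    = ¬d ∨ b   (complement / identity)
E2: a ∧ (¬a ∨ a) ∧ b ∧ (¬a ∧ d ∨ ¬d ∧ ¬a ∨ a)
    = a ∧ (¬a ∨ a) ∧ b ∧ (¬a ∨ a)   (distribution)
    = a ∧ (¬a ∨ a) ∧ b   (complement / identity)
    = a ∧ b   (complement / identity)
These differ: at a=1, b=0, d=0, e=0, E1 = 1 but E2 = 0.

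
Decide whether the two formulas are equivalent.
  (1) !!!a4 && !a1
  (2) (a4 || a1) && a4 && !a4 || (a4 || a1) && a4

No

E1: !!!a4 && !a1
    = !a4 && !a1   — double negation
E2: (a4 || a1) && a4 && !a4 || (a4 || a1) && a4
    = (a4 || a1) && a4   — absorption
    = a4   — absorption
These differ: at a1=0, a4=1, E1 = 0 but E2 = 1.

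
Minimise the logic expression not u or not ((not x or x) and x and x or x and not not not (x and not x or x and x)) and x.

not u

not u or not ((not x or x) and x and x or x and not not not (x and not x or x and x)) and x
= not u or not ((not x or x) and x and x or x and not not not x) and x   (distribution)
= not u or not (x and x or x and not not not x) and x   (complement / identity)
= not u or not (x and x or x and not x) and x   (double negation)
= not u or not x and x   (distribution)
= not u   (complement / identity)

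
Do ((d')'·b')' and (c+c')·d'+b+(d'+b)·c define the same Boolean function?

E1: ((d')'·b')'
    = d'+b   — De Morgan
E2: (c+c')·d'+b+(d'+b)·c
    = d'+b+(d'+b)·c   — complement / identity
    = d'+b   — absorption
Both reduce to d'+b, so they are equivalent.

Yes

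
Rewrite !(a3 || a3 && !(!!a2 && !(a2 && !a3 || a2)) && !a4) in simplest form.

!(a3 || a3 && !(!!a2 && !(a2 && !a3 || a2)) && !a4)
= !(a3 || a3 && !(!!a2 && !a2) && !a4)   (absorption)
= !(a3 || a3 && (!a2 || a2) && !a4)   (De Morgan)
= !(a3 || a3 && !a4)   (complement / identity)
= !a3   (absorption)

!a3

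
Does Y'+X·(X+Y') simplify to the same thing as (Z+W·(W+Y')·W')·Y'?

No

E1: Y'+X·(X+Y')
    = Y'+X   (absorption)
E2: (Z+W·(W+Y')·W')·Y'
    = (Z+W·W')·Y'   (absorption)
    = Z·Y'   (complement / identity)
These differ: at W=0, X=1, Y=1, Z=0, E1 = 1 but E2 = 0.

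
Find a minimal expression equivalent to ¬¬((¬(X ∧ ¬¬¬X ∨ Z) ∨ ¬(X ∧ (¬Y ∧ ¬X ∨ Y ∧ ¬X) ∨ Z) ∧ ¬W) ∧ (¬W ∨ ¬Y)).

¬Z ∧ (¬W ∨ ¬Y)

¬¬((¬(X ∧ ¬¬¬X ∨ Z) ∨ ¬(X ∧ (¬Y ∧ ¬X ∨ Y ∧ ¬X) ∨ Z) ∧ ¬W) ∧ (¬W ∨ ¬Y))
= ¬¬((¬(X ∧ ¬X ∨ Z) ∨ ¬(X ∧ (¬Y ∧ ¬X ∨ Y ∧ ¬X) ∨ Z) ∧ ¬W) ∧ (¬W ∨ ¬Y))   [double negation]
= ¬¬((¬(X ∧ ¬X ∨ Z) ∨ ¬(X ∧ ¬X ∨ Z) ∧ ¬W) ∧ (¬W ∨ ¬Y))   [distribution]
= ¬¬(¬(X ∧ ¬X ∨ Z) ∧ (¬W ∨ ¬Y))   [absorption]
= ¬¬(¬Z ∧ (¬W ∨ ¬Y))   [complement / identity]
= ¬Z ∧ (¬W ∨ ¬Y)   [double negation]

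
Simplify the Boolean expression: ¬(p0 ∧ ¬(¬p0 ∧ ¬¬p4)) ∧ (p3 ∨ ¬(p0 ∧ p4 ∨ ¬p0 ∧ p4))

¬(p0 ∧ ¬(¬p0 ∧ ¬¬p4)) ∧ (p3 ∨ ¬(p0 ∧ p4 ∨ ¬p0 ∧ p4))
= ¬(p0 ∧ (p0 ∨ ¬p4)) ∧ (p3 ∨ ¬(p0 ∧ p4 ∨ ¬p0 ∧ p4))   — De Morgan
= ¬(p0 ∧ (p0 ∨ ¬p4)) ∧ (p3 ∨ ¬p4)   — distribution
= ¬p0 ∧ (p3 ∨ ¬p4)   — absorption

¬p0 ∧ (p3 ∨ ¬p4)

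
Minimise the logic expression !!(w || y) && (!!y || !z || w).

!!(w || y) && (!!y || !z || w)
= !!(w || y) && (y || !z || w)
= (w || y) && (y || !z || w)
= y && (y || !z) || w
= y || w

y || w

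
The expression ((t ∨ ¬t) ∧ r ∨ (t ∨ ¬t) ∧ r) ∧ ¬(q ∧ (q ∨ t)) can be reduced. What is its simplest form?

((t ∨ ¬t) ∧ r ∨ (t ∨ ¬t) ∧ r) ∧ ¬(q ∧ (q ∨ t))
= (t ∨ ¬t) ∧ r ∧ ¬(q ∧ (q ∨ t))   — idempotence
= (t ∨ ¬t) ∧ r ∧ ¬q   — absorption
= r ∧ ¬q   — complement / identity

r ∧ ¬q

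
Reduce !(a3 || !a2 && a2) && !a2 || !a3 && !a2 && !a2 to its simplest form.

!(a3 || !a2 && a2) && !a2 || !a3 && !a2 && !a2
= !a3 && !a2 || !a3 && !a2 && !a2   — complement / identity
= !a3 && !a2   — absorption

!a3 && !a2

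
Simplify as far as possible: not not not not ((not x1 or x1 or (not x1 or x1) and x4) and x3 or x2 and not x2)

not not not not ((not x1 or x1 or (not x1 or x1) and x4) and x3 or x2 and not x2)
= not not not not ((not x1 or x1 or (not x1 or x1) and x4) and x3)
= not not not not ((not x1 or x1) and x3)
= not not ((not x1 or x1) and x3)
= (not x1 or x1) and x3
= x3

x3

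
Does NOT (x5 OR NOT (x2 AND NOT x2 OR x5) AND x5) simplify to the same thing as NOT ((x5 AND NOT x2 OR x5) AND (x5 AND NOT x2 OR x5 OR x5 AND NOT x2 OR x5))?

E1: NOT (x5 OR NOT (x2 AND NOT x2 OR x5) AND x5)
    = NOT (x5 OR NOT x5 AND x5)
    = NOT x5
E2: NOT ((x5 AND NOT x2 OR x5) AND (x5 AND NOT x2 OR x5 OR x5 AND NOT x2 OR x5))
    = NOT ((x5 AND NOT x2 OR x5) AND (x5 AND NOT x2 OR x5))
    = NOT (x5 AND NOT x2 OR x5)
    = NOT x5
Both reduce to NOT x5, so they are equivalent.

Yes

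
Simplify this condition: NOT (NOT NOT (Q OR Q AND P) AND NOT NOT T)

NOT (NOT NOT (Q OR Q AND P) AND NOT NOT T)
= NOT (NOT NOT Q AND NOT NOT T)
= NOT Q OR NOT T

NOT Q OR NOT T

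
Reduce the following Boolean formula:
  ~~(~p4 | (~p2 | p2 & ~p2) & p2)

~~(~p4 | (~p2 | p2 & ~p2) & p2)
= ~~(~p4 | ~p2 & p2)   (complement / identity)
= ~p4 | ~p2 & p2   (double negation)
= ~p4   (complement / identity)

~p4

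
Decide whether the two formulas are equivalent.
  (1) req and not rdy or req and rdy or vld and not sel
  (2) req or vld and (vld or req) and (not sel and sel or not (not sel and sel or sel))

Yes

E1: req and not rdy or req and rdy or vld and not sel
    = req or vld and not sel
E2: req or vld and (vld or req) and (not sel and sel or not (not sel and sel or sel))
    = req or vld and (vld or req) and not (not sel and sel or sel)
    = req or vld and not (not sel and sel or sel)
    = req or vld and not sel
Both reduce to req or vld and not sel, so they are equivalent.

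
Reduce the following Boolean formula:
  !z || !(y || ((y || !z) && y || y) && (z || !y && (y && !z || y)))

!z || !(y || ((y || !z) && y || y) && (z || !y && (y && !z || y)))
= !z || !(y || (y || y) && (z || !y && (y && !z || y)))   (absorption)
= !z || !(y || (y || y) && (z || !y && y))   (absorption)
= !z || !(y || y && (z || !y && y))   (idempotence)
= !z || !(y || y && z)   (complement / identity)
= !z || !y   (absorption)

!z || !y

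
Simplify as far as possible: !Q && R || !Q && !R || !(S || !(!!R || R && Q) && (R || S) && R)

!Q && R || !Q && !R || !(S || !(!!R || R && Q) && (R || S) && R)
= !Q && R || !Q && !R || !(S || !(!!R || R && Q) && R)
= !Q || !(S || !(!!R || R && Q) && R)
= !Q || !(S || !(R || R && Q) && R)
= !Q || !(S || !R && R)
= !Q || !S

!Q || !S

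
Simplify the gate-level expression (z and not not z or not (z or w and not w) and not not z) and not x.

(z and not not z or not (z or w and not w) and not not z) and not x
= not not z and (z or not (z or w and not w)) and not x   (distribution)
= z and (z or not (z or w and not w)) and not x   (double negation)
= z and (z or not z) and not x   (complement / identity)
= z and not x   (complement / identity)

z and not x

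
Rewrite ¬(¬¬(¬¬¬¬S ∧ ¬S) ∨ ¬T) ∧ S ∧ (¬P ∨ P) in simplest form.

T ∧ S

¬(¬¬(¬¬¬¬S ∧ ¬S) ∨ ¬T) ∧ S ∧ (¬P ∨ P)
= ¬(¬¬(¬¬¬¬S ∧ ¬S) ∨ ¬T) ∧ S
= ¬(¬¬¬¬S ∧ ¬S) ∧ T ∧ S
= ¬(¬¬S ∧ ¬S) ∧ T ∧ S
= (¬S ∨ S) ∧ T ∧ S
= T ∧ S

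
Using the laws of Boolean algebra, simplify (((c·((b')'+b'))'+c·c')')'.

(((c·((b')'+b'))'+c·c')')'
= (((c·(b+b'))'+c·c')')'   (double negation)
= (((c·(b+b'))')')'   (complement / identity)
= ((c')')'   (complement / identity)
= c'   (double negation)

c'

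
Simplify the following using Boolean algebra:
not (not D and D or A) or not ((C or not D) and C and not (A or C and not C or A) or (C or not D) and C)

not (not D and D or A) or not ((C or not D) and C and not (A or C and not C or A) or (C or not D) and C)
= not (not D and D or A) or not ((C or not D) and C and not (A or A) or (C or not D) and C)   [complement / identity]
= not (not D and D or A) or not ((C or not D) and C and not A or (C or not D) and C)   [idempotence]
= not A or not ((C or not D) and C and not A or (C or not D) and C)   [complement / identity]
= not A or not ((C or not D) and C)   [absorption]
= not A or not C   [absorption]

not A or not C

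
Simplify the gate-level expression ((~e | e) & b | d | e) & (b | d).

((~e | e) & b | d | e) & (b | d)
= (b | d | e) & (b | d)   — complement / identity
= b | d   — absorption

b | d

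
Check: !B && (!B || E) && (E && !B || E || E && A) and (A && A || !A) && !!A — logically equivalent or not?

E1: !B && (!B || E) && (E && !B || E || E && A)
    = !B && (!B || E) && (E && !B || E)   (absorption)
    = !B && (!B || E) && E   (absorption)
    = !B && E   (absorption)
E2: (A && A || !A) && !!A
    = (A && A || !A) && A   (double negation)
    = (A || !A) && A   (idempotence)
    = A   (complement / identity)
These differ: at A=1, B=0, E=0, E1 = 0 but E2 = 1.

No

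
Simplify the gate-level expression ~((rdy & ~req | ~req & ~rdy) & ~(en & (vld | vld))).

req | en & vld

~((rdy & ~req | ~req & ~rdy) & ~(en & (vld | vld)))
= ~(~req & ~(en & (vld | vld)))   — distribution
= ~(~req & ~(en & vld))   — idempotence
= req | en & vld   — De Morgan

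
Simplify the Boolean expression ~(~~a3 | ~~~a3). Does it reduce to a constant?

0

~(~~a3 | ~~~a3)
= ~(~~a3 | ~a3)   — double negation
= ~a3 & a3   — De Morgan
= 0   — complement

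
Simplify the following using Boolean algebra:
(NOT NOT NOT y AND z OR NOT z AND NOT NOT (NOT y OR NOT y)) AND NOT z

(NOT NOT NOT y AND z OR NOT z AND NOT NOT (NOT y OR NOT y)) AND NOT z
= (NOT NOT NOT y AND z OR NOT z AND NOT NOT NOT y) AND NOT z   [idempotence]
= NOT NOT NOT y AND NOT z   [distribution]
= NOT y AND NOT z   [double negation]

NOT y AND NOT z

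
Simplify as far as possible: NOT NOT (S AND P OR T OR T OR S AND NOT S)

NOT NOT (S AND P OR T OR T OR S AND NOT S)
= S AND P OR T OR T OR S AND NOT S   (double negation)
= S AND P OR T OR T   (complement / identity)
= S AND P OR T   (idempotence)

S AND P OR T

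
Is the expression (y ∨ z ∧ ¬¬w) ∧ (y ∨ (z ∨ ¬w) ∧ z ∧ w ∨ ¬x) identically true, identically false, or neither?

(y ∨ z ∧ ¬¬w) ∧ (y ∨ (z ∨ ¬w) ∧ z ∧ w ∨ ¬x)
= (y ∨ z ∧ w) ∧ (y ∨ (z ∨ ¬w) ∧ z ∧ w ∨ ¬x)   — double negation
= (y ∨ z ∧ w) ∧ (y ∨ z ∧ w ∨ ¬x)   — absorption
= y ∨ z ∧ w   — absorption
This depends on w, y, z, so it is not a constant.

neither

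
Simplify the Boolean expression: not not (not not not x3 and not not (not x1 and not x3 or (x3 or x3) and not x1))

not x3 and not x1

not not (not not not x3 and not not (not x1 and not x3 or (x3 or x3) and not x1))
= not not (not not not x3 and not not (not x1 and not x3 or x3 and not x1))   (idempotence)
= not not (not not not x3 and not not not x1)   (distribution)
= not (not not x3 or not not x1)   (De Morgan)
= not x3 and not x1   (De Morgan)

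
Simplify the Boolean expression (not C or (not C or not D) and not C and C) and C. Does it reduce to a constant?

False

(not C or (not C or not D) and not C and C) and C
= (not C or not C and C) and C   [absorption]
= not C and C   [complement / identity]
= False   [complement]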